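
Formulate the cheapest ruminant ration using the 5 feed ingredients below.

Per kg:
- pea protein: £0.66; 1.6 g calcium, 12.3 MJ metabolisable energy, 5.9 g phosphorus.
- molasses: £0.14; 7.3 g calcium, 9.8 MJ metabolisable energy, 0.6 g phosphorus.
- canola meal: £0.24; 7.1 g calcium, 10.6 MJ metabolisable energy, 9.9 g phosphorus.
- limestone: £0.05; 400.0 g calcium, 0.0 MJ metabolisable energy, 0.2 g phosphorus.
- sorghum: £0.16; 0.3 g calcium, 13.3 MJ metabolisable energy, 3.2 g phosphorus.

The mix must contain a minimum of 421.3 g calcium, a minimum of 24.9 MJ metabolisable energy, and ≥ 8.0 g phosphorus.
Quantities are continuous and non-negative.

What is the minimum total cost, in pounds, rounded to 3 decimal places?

£0.379

Let x1 = kg of pea protein, x2 = kg of molasses, x3 = kg of canola meal, x4 = kg of limestone, x5 = kg of sorghum.
min 0.66x1 + 0.14x2 + 0.24x3 + 0.05x4 + 0.16x5 s.t.:
  1.6x1 + 7.3x2 + 7.1x3 + 400x4 + 0.3x5 ≥ 421.3   (calcium)
  12.3x1 + 9.8x2 + 10.6x3 + 13.3x5 ≥ 24.9   (metabolisable energy)
  5.9x1 + 0.6x2 + 9.9x3 + 0.2x4 + 3.2x5 ≥ 8   (phosphorus)
  x1, x2, x3, x4, x5 ≥ 0.
At the optimum only canola meal, limestone, sorghum are positive (pea protein, molasses = 0). There the calcium, metabolisable energy, phosphorus constraints are tight.
That vertex is x3 = 0.2448, x4 = 1.048, x5 = 1.677.
Total cost: 0.24·0.2448 + 0.05·1.048 + 0.16·1.677 = 0.37947.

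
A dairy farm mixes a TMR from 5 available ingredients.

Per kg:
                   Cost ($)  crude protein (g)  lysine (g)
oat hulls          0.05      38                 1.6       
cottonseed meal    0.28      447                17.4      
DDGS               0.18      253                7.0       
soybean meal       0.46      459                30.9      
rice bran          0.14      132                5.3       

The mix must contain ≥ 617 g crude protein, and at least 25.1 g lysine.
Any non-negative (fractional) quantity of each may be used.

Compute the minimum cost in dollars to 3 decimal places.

Let x1 = kg of oat hulls, x2 = kg of cottonseed meal, x3 = kg of DDGS, x4 = kg of soybean meal, x5 = kg of rice bran.
min 0.05x1 + 0.28x2 + 0.18x3 + 0.46x4 + 0.14x5 with:
  38x1 + 447x2 + 253x3 + 459x4 + 132x5 ≥ 617   (crude protein)
  1.6x1 + 17.4x2 + 7x3 + 30.9x4 + 5.3x5 ≥ 25.1   (lysine)
  x1, x2, x3, x4, x5 ≥ 0.
The optimal basis is {cottonseed meal, soybean meal}; oat hulls, DDGS, rice bran drop out. The crude protein and lysine requirements are met with equality.
Optimal quantities: cottonseed meal = 1.295 kg, soybean meal = 0.08306 kg.
Total cost: 0.28·1.295 + 0.46·0.08306 = 0.40081.

$0.401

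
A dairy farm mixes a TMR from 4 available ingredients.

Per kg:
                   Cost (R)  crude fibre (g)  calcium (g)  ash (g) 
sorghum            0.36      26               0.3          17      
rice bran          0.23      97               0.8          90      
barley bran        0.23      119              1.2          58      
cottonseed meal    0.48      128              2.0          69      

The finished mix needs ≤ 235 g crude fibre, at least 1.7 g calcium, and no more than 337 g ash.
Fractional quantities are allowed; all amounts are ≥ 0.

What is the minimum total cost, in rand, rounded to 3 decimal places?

R0.326

This is a linear program. Let x1 = kg of sorghum, x2 = kg of rice bran, x3 = kg of barley bran, x4 = kg of cottonseed meal.
Minimize 0.36x1 + 0.23x2 + 0.23x3 + 0.48x4 s.t.:
  26x1 + 97x2 + 119x3 + 128x4 ≤ 235   (crude fibre)
  0.3x1 + 0.8x2 + 1.2x3 + 2x4 ≥ 1.7   (calcium)
  17x1 + 90x2 + 58x3 + 69x4 ≤ 337   (ash)
  x1, x2, x3, x4 ≥ 0.
At the optimum only barley bran is positive (sorghum, rice bran, cottonseed meal = 0). Binding constraint: calcium.
Optimal quantities: barley bran = 1.417 kg.
Hence cost = 0.23·1.417 = R0.32591.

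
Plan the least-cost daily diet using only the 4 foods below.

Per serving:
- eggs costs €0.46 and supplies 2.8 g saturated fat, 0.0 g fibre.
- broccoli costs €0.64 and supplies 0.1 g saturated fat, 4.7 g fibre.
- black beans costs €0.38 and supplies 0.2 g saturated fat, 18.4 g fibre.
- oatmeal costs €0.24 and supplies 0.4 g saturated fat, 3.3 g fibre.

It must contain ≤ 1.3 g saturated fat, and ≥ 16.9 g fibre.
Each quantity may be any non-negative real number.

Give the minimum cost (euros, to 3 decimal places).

Treat it as an LP. Let x1 = servings of eggs, x2 = servings of broccoli, x3 = servings of black beans, x4 = servings of oatmeal.
Minimise 0.46x1 + 0.64x2 + 0.38x3 + 0.24x4 s.t.:
  2.8x1 + 0.1x2 + 0.2x3 + 0.4x4 ≤ 1.3   (saturated fat)
  4.7x2 + 18.4x3 + 3.3x4 ≥ 16.9   (fibre)
  x1, x2, x3, x4 ≥ 0.
The optimal basis is {black beans}; eggs, broccoli, oatmeal drop out. The fibre requirement is met with equality.
Optimal quantities: black beans = 0.9185 servings.
Hence cost = 0.38·0.9185 = €0.34903.

€0.349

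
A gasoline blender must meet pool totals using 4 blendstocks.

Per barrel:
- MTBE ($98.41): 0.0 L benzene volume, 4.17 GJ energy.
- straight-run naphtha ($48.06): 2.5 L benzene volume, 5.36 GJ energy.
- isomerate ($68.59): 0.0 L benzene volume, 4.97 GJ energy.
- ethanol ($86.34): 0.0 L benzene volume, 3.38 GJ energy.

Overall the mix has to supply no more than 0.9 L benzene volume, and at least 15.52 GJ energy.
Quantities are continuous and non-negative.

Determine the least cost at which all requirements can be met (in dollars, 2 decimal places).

Let x1 = barrels of MTBE, x2 = barrels of straight-run naphtha, x3 = barrels of isomerate, x4 = barrels of ethanol.
Minimise 98.41x1 + 48.06x2 + 68.59x3 + 86.34x4 s.t.:
  2.5x2 ≤ 0.9   (benzene volume)
  4.17x1 + 5.36x2 + 4.97x3 + 3.38x4 ≥ 15.52   (energy)
  x1, x2, x3, x4 ≥ 0.
The cheapest feasible vertex uses only straight-run naphtha, isomerate; MTBE, ethanol are not used. There the benzene volume and energy constraints are tight.
That vertex is x2 = 0.36, x3 = 2.7345.
Objective = 48.06·0.36 + 68.59·2.7345 = 204.8610.

$204.86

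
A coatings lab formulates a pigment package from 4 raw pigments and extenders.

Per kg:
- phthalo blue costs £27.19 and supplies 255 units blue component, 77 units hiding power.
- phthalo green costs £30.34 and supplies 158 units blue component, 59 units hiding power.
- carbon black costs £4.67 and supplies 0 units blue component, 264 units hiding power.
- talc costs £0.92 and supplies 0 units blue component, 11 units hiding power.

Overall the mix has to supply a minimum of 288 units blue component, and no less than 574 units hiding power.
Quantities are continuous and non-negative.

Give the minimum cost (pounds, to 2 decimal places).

£39.32

Treat it as an LP. Let x1 = kg of phthalo blue, x2 = kg of phthalo green, x3 = kg of carbon black, x4 = kg of talc.
min 27.19x1 + 30.34x2 + 4.67x3 + 0.92x4 with:
  255x1 + 158x2 ≥ 288   (blue component)
  77x1 + 59x2 + 264x3 + 11x4 ≥ 574   (hiding power)
  x1, x2, x3, x4 ≥ 0.
The optimal basis is {phthalo blue, carbon black}; phthalo green, talc drop out. The blue component and hiding power requirements are met with equality.
That vertex is x1 = 1.1294, x3 = 1.8448.
Cost = 27.19·1.1294 + 4.67·1.8448 = 39.3236.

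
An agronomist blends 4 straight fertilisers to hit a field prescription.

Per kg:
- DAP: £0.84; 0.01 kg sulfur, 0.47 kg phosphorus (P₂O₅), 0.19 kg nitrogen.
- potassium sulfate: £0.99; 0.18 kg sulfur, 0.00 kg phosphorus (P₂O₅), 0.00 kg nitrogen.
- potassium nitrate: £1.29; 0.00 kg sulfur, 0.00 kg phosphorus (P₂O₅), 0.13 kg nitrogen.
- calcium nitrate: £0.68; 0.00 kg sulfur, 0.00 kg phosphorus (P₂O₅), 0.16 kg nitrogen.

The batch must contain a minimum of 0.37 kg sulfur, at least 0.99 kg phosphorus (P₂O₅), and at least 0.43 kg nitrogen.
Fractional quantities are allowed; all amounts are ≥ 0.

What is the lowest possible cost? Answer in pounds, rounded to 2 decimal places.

£3.81

Let x1 = kg of DAP, x2 = kg of potassium sulfate, x3 = kg of potassium nitrate, x4 = kg of calcium nitrate.
min 0.84x1 + 0.99x2 + 1.29x3 + 0.68x4 with:
  0.01x1 + 0.18x2 ≥ 0.37   (sulfur)
  0.47x1 ≥ 0.99   (phosphorus (P₂O₅))
  0.19x1 + 0.13x3 + 0.16x4 ≥ 0.43   (nitrogen)
  x1, x2, x3, x4 ≥ 0.
The optimal basis is {DAP, potassium sulfate}; potassium nitrate, calcium nitrate drop out. There the sulfur and nitrogen constraints are tight.
Solving gives x1 = 2.263, x2 = 1.93.
Cost = 0.84·2.263 + 0.99·1.93 = 3.8116.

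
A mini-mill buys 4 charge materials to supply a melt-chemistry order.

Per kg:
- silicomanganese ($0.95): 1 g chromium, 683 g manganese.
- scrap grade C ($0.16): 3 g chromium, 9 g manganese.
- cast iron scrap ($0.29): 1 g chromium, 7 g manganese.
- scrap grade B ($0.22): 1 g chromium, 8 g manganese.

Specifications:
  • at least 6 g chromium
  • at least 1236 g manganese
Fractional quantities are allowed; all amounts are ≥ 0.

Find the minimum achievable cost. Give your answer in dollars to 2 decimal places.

Set it up as a linear program. Let x1 = kg of silicomanganese, x2 = kg of scrap grade C, x3 = kg of cast iron scrap, x4 = kg of scrap grade B.
Minimise 0.95x1 + 0.16x2 + 0.29x3 + 0.22x4 subject to:
  1x1 + 3x2 + 1x3 + 1x4 ≥ 6   (chromium)
  683x1 + 9x2 + 7x3 + 8x4 ≥ 1236   (manganese)
  x1, x2, x3, x4 ≥ 0.
The minimum-cost mix takes nothing from cast iron scrap, scrap grade B — only silicomanganese, scrap grade C. Binding constraints: chromium and manganese.
Optimal quantities: silicomanganese = 1.791 kg, scrap grade C = 1.403 kg.
Total cost: 0.95·1.791 + 0.16·1.403 = 1.9259.

$1.93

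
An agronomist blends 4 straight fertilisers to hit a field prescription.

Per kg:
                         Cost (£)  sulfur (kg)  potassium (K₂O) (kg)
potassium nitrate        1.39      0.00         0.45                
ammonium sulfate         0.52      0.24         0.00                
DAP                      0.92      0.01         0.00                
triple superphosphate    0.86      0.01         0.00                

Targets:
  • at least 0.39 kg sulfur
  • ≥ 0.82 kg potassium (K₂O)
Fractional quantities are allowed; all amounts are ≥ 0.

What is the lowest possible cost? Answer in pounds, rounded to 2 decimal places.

Let x1 = kg of potassium nitrate, x2 = kg of ammonium sulfate, x3 = kg of DAP, x4 = kg of triple superphosphate.
Minimize 1.39x1 + 0.52x2 + 0.92x3 + 0.86x4 subject to:
  0.24x2 + 0.01x3 + 0.01x4 ≥ 0.39   (sulfur)
  0.45x1 ≥ 0.82   (potassium (K₂O))
  x1, x2, x3, x4 ≥ 0.
The optimal basis is {potassium nitrate, ammonium sulfate}; DAP, triple superphosphate drop out. There the sulfur and potassium (K₂O) constraints are tight.
So potassium nitrate = 1.822 kg, ammonium sulfate = 1.625 kg.
Objective = 1.39·1.822 + 0.52·1.625 = 3.3776.

£3.38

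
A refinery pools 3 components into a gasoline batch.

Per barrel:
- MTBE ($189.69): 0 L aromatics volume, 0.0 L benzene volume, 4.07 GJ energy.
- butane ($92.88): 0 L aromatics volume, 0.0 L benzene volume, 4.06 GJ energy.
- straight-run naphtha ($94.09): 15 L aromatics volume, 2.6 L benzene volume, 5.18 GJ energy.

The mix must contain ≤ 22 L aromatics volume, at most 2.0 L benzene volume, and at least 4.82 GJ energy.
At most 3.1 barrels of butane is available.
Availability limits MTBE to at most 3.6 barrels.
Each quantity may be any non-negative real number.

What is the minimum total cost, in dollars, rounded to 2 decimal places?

$91.49

Treat it as an LP. Let x1 = barrels of MTBE, x2 = barrels of butane, x3 = barrels of straight-run naphtha.
Minimise 189.69x1 + 92.88x2 + 94.09x3 subject to:
  15x3 ≤ 22   (aromatics volume)
  2.6x3 ≤ 2   (benzene volume)
  4.07x1 + 4.06x2 + 5.18x3 ≥ 4.82   (energy)
  x2 ≤ 3.1
  x1 ≤ 3.6
  x1, x2, x3 ≥ 0.
The cheapest feasible vertex uses only butane, straight-run naphtha; MTBE is not used. The benzene volume and energy requirements are met with equality.
So butane = 0.2058 barrels, straight-run naphtha = 0.7692 barrels.
Hence cost = 92.88·0.2058 + 94.09·0.7692 = $91.4887.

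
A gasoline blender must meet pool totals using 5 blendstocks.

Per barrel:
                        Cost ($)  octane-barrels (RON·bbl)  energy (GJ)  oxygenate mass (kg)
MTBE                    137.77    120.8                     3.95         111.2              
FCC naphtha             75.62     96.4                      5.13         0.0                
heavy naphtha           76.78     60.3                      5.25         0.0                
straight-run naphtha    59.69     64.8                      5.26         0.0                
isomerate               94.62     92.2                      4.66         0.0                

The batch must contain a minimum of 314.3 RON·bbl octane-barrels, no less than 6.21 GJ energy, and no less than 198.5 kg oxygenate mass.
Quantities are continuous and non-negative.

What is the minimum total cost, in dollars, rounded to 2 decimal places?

Let x1 = barrels of MTBE, x2 = barrels of FCC naphtha, x3 = barrels of heavy naphtha, x4 = barrels of straight-run naphtha, x5 = barrels of isomerate.
Minimise 137.77x1 + 75.62x2 + 76.78x3 + 59.69x4 + 94.62x5 subject to:
  120.8x1 + 96.4x2 + 60.3x3 + 64.8x4 + 92.2x5 ≥ 314.3   (octane-barrels)
  3.95x1 + 5.13x2 + 5.25x3 + 5.26x4 + 4.66x5 ≥ 6.21   (energy)
  111.2x1 ≥ 198.5   (oxygenate mass)
  x1, x2, x3, x4, x5 ≥ 0.
At the optimum only MTBE, FCC naphtha are positive (heavy naphtha, straight-run naphtha, isomerate = 0). Binding constraints: octane-barrels and oxygenate mass.
That vertex is x1 = 1.78507, x2 = 1.02348.
Cost = 137.77·1.78507 + 75.62·1.02348 = 323.3247.

$323.32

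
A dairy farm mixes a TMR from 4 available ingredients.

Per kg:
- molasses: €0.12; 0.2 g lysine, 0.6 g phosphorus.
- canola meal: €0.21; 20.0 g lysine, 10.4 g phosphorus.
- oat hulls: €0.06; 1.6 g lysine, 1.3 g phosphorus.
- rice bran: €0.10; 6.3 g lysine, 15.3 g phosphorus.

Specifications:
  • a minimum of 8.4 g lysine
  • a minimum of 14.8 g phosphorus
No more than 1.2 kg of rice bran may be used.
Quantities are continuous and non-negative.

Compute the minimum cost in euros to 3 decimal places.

€0.118

Treat it as an LP. Let x1 = kg of molasses, x2 = kg of canola meal, x3 = kg of oat hulls, x4 = kg of rice bran.
Minimize 0.12x1 + 0.21x2 + 0.06x3 + 0.1x4 subject to:
  0.2x1 + 20x2 + 1.6x3 + 6.3x4 ≥ 8.4   (lysine)
  0.6x1 + 10.4x2 + 1.3x3 + 15.3x4 ≥ 14.8   (phosphorus)
  x4 ≤ 1.2
  x1, x2, x3, x4 ≥ 0.
The cheapest feasible vertex uses only canola meal, rice bran; molasses, oat hulls are not used. The lysine and phosphorus requirements are met with equality.
So canola meal = 0.1467 kg, rice bran = 0.8676 kg.
Cost = 0.21·0.1467 + 0.1·0.8676 = 0.11757.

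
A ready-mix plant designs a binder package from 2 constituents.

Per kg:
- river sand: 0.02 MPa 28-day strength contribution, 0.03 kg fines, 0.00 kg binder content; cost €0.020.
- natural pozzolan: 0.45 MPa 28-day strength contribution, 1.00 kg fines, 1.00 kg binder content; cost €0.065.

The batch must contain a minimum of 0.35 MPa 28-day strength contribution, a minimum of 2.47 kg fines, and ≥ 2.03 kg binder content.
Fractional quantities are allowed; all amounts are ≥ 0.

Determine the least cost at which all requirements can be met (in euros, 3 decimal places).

Let x1 = kg of river sand, x2 = kg of natural pozzolan.
Minimise 0.02x1 + 0.065x2 subject to:
  0.02x1 + 0.45x2 ≥ 0.35   (28-day strength contribution)
  0.03x1 + 1x2 ≥ 2.47   (fines)
  1x2 ≥ 2.03   (binder content)
  x1, x2 ≥ 0.
At the optimum only natural pozzolan is positive (river sand = 0). Binding constraint: fines.
So natural pozzolan = 2.47 kg.
Hence cost = 0.065·2.47 = €0.16055.

€0.161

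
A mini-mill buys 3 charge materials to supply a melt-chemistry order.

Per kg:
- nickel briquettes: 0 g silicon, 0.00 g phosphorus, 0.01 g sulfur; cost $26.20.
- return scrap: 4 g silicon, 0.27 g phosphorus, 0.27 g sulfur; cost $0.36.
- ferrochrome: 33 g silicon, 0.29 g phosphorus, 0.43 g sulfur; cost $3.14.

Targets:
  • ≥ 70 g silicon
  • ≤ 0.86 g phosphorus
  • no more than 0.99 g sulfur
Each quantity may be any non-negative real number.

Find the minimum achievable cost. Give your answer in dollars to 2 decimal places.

Let x1 = kg of nickel briquettes, x2 = kg of return scrap, x3 = kg of ferrochrome.
Minimize 26.2x1 + 0.36x2 + 3.14x3 with:
  4x2 + 33x3 ≥ 70   (silicon)
  0.27x2 + 0.29x3 ≤ 0.86   (phosphorus)
  0.01x1 + 0.27x2 + 0.43x3 ≤ 0.99   (sulfur)
  x1, x2, x3 ≥ 0.
The optimal basis is {return scrap, ferrochrome}; nickel briquettes drops out. There the silicon and sulfur constraints are tight.
Optimal quantities: return scrap = 0.3574 kg, ferrochrome = 2.078 kg.
Total cost: 0.36·0.3574 + 3.14·2.078 = 6.6536.

$6.65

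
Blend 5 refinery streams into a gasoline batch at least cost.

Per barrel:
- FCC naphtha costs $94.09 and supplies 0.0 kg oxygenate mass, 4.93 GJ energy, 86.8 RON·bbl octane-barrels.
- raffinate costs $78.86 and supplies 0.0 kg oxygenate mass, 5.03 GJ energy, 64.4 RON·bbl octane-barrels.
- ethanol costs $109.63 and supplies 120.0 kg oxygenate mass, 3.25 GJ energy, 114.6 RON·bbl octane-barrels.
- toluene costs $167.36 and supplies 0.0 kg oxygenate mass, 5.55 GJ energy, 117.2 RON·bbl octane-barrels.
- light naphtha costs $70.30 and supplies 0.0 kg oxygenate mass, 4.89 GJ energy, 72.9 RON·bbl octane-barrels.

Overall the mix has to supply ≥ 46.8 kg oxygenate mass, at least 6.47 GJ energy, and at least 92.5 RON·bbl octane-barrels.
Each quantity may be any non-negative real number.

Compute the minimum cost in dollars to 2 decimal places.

$117.55

Let x1 = barrels of FCC naphtha, x2 = barrels of raffinate, x3 = barrels of ethanol, x4 = barrels of toluene, x5 = barrels of light naphtha.
Minimise 94.09x1 + 78.86x2 + 109.63x3 + 167.36x4 + 70.3x5 with:
  120x3 ≥ 46.8   (oxygenate mass)
  4.93x1 + 5.03x2 + 3.25x3 + 5.55x4 + 4.89x5 ≥ 6.47   (energy)
  86.8x1 + 64.4x2 + 114.6x3 + 117.2x4 + 72.9x5 ≥ 92.5   (octane-barrels)
  x1, x2, x3, x4, x5 ≥ 0.
The optimal basis is {ethanol, light naphtha}; FCC naphtha, raffinate, toluene drop out. The oxygenate mass and energy requirements are met with equality.
Solving gives x3 = 0.39, x5 = 1.064.
Hence cost = 109.63·0.39 + 70.3·1.064 = $117.5549.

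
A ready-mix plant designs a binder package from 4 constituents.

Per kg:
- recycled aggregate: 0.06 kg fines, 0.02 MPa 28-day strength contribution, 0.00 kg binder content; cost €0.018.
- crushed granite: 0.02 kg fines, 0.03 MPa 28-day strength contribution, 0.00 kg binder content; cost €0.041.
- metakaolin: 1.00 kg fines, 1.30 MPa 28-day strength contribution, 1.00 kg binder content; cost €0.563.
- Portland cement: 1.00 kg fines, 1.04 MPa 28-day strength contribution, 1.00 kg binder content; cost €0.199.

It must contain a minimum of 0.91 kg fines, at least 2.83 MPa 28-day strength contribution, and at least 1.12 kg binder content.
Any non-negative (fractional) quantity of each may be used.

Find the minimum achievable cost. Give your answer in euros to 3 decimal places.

€0.542

Set it up as a linear program. Let x1 = kg of recycled aggregate, x2 = kg of crushed granite, x3 = kg of metakaolin, x4 = kg of Portland cement.
Minimise 0.018x1 + 0.041x2 + 0.563x3 + 0.199x4 with:
  0.06x1 + 0.02x2 + 1x3 + 1x4 ≥ 0.91   (fines)
  0.02x1 + 0.03x2 + 1.3x3 + 1.04x4 ≥ 2.83   (28-day strength contribution)
  1x3 + 1x4 ≥ 1.12   (binder content)
  x1, x2, x3, x4 ≥ 0.
The minimum-cost mix takes nothing from recycled aggregate, crushed granite, metakaolin — only Portland cement. There the 28-day strength contribution constraint is tight.
So Portland cement = 2.7212 kg.
Cost = 0.199·2.7212 = 0.54152.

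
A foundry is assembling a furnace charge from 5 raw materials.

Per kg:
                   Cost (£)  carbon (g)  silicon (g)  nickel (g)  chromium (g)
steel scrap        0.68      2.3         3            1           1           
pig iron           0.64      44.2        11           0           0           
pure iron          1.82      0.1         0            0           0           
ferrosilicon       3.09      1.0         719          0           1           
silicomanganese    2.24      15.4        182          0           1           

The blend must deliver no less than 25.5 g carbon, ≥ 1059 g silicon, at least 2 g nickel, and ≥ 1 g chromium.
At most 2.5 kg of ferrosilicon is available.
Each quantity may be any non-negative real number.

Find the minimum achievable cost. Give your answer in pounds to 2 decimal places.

Let x1 = kg of steel scrap, x2 = kg of pig iron, x3 = kg of pure iron, x4 = kg of ferrosilicon, x5 = kg of silicomanganese.
Minimize 0.68x1 + 0.64x2 + 1.82x3 + 3.09x4 + 2.24x5 s.t.:
  2.3x1 + 44.2x2 + 0.1x3 + 1x4 + 15.4x5 ≥ 25.5   (carbon)
  3x1 + 11x2 + 719x4 + 182x5 ≥ 1059   (silicon)
  1x1 ≥ 2   (nickel)
  1x1 + 1x4 + 1x5 ≥ 1   (chromium)
  x4 ≤ 2.5
  x1, x2, x3, x4, x5 ≥ 0.
The cheapest feasible vertex uses only steel scrap, pig iron, ferrosilicon; pure iron, silicomanganese are not used. Binding constraints: carbon, silicon, nickel.
So steel scrap = 2 kg, pig iron = 0.4399 kg, ferrosilicon = 1.458 kg.
Hence cost = 0.68·2 + 0.64·0.4399 + 3.09·1.458 = £6.1468.

£6.15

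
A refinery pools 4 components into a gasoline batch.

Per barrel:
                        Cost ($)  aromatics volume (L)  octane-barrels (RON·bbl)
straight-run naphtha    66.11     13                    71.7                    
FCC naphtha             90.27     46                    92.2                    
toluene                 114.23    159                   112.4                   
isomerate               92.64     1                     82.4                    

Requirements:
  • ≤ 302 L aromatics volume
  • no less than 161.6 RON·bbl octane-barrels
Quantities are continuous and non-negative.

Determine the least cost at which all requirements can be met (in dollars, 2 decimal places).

Let x1 = barrels of straight-run naphtha, x2 = barrels of FCC naphtha, x3 = barrels of toluene, x4 = barrels of isomerate.
min 66.11x1 + 90.27x2 + 114.23x3 + 92.64x4 with:
  13x1 + 46x2 + 159x3 + 1x4 ≤ 302   (aromatics volume)
  71.7x1 + 92.2x2 + 112.4x3 + 82.4x4 ≥ 161.6   (octane-barrels)
  x1, x2, x3, x4 ≥ 0.
At the optimum only straight-run naphtha is positive (FCC naphtha, toluene, isomerate = 0). Binding constraint: octane-barrels.
That vertex is x1 = 2.2538.
Total cost: 66.11·2.2538 = 148.9987.

$149.00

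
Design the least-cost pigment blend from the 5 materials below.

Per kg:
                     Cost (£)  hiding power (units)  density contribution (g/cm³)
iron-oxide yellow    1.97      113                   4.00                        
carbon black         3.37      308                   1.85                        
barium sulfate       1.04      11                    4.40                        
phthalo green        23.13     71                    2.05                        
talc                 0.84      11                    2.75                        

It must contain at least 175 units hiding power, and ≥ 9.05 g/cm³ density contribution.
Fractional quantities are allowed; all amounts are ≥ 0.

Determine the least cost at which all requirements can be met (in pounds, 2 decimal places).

Let x1 = kg of iron-oxide yellow, x2 = kg of carbon black, x3 = kg of barium sulfate, x4 = kg of phthalo green, x5 = kg of talc.
Minimize 1.97x1 + 3.37x2 + 1.04x3 + 23.13x4 + 0.84x5 with:
  113x1 + 308x2 + 11x3 + 71x4 + 11x5 ≥ 175   (hiding power)
  4x1 + 1.85x2 + 4.4x3 + 2.05x4 + 2.75x5 ≥ 9.05   (density contribution)
  x1, x2, x3, x4, x5 ≥ 0.
The optimal basis is {carbon black, barium sulfate}; iron-oxide yellow, phthalo green, talc drop out. Binding constraints: hiding power and density contribution.
Optimal quantities: carbon black = 0.5023 kg, barium sulfate = 1.846 kg.
Hence cost = 3.37·0.5023 + 1.04·1.846 = £3.6126.

£3.61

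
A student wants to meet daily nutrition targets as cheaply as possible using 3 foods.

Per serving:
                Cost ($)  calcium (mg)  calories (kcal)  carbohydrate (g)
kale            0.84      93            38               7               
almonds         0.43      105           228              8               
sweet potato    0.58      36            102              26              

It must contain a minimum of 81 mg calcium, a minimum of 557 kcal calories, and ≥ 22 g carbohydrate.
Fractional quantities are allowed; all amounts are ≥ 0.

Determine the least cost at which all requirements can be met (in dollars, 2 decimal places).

Treat it as an LP. Let x1 = servings of kale, x2 = servings of almonds, x3 = servings of sweet potato.
Minimize 0.84x1 + 0.43x2 + 0.58x3 subject to:
  93x1 + 105x2 + 36x3 ≥ 81   (calcium)
  38x1 + 228x2 + 102x3 ≥ 557   (calories)
  7x1 + 8x2 + 26x3 ≥ 22   (carbohydrate)
  x1, x2, x3 ≥ 0.
At the optimum only almonds, sweet potato are positive (kale = 0). Binding constraints: calories and carbohydrate.
Optimal quantities: almonds = 2.394 servings, sweet potato = 0.1095 servings.
Cost = 0.43·2.394 + 0.58·0.1095 = 1.0929.

$1.09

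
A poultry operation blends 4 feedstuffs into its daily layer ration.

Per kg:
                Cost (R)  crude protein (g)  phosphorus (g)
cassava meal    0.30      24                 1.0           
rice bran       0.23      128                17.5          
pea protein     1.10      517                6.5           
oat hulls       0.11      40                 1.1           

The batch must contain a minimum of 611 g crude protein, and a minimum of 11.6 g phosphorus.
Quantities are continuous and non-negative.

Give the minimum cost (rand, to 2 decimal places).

Let x1 = kg of cassava meal, x2 = kg of rice bran, x3 = kg of pea protein, x4 = kg of oat hulls.
min 0.3x1 + 0.23x2 + 1.1x3 + 0.11x4 s.t.:
  24x1 + 128x2 + 517x3 + 40x4 ≥ 611   (crude protein)
  1x1 + 17.5x2 + 6.5x3 + 1.1x4 ≥ 11.6   (phosphorus)
  x1, x2, x3, x4 ≥ 0.
At the optimum only rice bran is positive (cassava meal, pea protein, oat hulls = 0). There the crude protein constraint is tight.
Solving gives x2 = 4.773.
Cost = 0.23·4.773 = 1.0978.

R1.10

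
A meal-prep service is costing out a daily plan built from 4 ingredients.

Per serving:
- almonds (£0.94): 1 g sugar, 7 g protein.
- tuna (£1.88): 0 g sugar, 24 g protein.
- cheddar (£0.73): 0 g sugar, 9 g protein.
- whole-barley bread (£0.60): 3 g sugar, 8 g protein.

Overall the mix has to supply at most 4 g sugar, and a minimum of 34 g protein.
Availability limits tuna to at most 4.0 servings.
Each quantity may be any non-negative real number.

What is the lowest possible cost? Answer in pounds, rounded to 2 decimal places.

Let x1 = servings of almonds, x2 = servings of tuna, x3 = servings of cheddar, x4 = servings of whole-barley bread.
Minimize 0.94x1 + 1.88x2 + 0.73x3 + 0.6x4 with:
  1x1 + 3x4 ≤ 4   (sugar)
  7x1 + 24x2 + 9x3 + 8x4 ≥ 34   (protein)
  x2 ≤ 4
  x1, x2, x3, x4 ≥ 0.
At the optimum only tuna, whole-barley bread are positive (almonds, cheddar = 0). The sugar and protein requirements are met with equality.
Solving gives x2 = 0.9722, x4 = 1.333.
Total cost: 1.88·0.9722 + 0.6·1.333 = 2.6275.

£2.63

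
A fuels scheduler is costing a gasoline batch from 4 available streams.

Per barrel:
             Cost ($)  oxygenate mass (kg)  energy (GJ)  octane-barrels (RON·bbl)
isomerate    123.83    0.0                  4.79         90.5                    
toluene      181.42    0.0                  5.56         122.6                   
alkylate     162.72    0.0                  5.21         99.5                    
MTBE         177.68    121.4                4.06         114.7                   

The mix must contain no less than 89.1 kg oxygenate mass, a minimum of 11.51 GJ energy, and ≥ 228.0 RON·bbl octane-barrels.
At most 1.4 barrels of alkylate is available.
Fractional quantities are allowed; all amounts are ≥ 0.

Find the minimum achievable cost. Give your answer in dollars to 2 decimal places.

$350.93

Let x1 = barrels of isomerate, x2 = barrels of toluene, x3 = barrels of alkylate, x4 = barrels of MTBE.
min 123.83x1 + 181.42x2 + 162.72x3 + 177.68x4 s.t.:
  121.4x4 ≥ 89.1   (oxygenate mass)
  4.79x1 + 5.56x2 + 5.21x3 + 4.06x4 ≥ 11.51   (energy)
  90.5x1 + 122.6x2 + 99.5x3 + 114.7x4 ≥ 228   (octane-barrels)
  x3 ≤ 1.4
  x1, x2, x3, x4 ≥ 0.
The cheapest feasible vertex uses only isomerate, MTBE; toluene, alkylate are not used. Binding constraints: oxygenate mass and energy.
Solving gives x1 = 1.78084, x4 = 0.733937.
Objective = 123.83·1.78084 + 177.68·0.733937 = 350.9273.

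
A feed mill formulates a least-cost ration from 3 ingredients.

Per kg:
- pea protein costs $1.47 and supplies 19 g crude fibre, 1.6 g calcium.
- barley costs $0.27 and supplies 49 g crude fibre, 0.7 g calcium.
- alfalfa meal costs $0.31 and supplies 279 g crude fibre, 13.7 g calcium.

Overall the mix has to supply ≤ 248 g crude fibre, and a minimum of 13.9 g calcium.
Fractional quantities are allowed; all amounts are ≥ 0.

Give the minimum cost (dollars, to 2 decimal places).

Let x1 = kg of pea protein, x2 = kg of barley, x3 = kg of alfalfa meal.
Minimize 1.47x1 + 0.27x2 + 0.31x3 subject to:
  19x1 + 49x2 + 279x3 ≤ 248   (crude fibre)
  1.6x1 + 0.7x2 + 13.7x3 ≥ 13.9   (calcium)
  x1, x2, x3 ≥ 0.
The minimum-cost mix takes nothing from barley — only pea protein, alfalfa meal. There the crude fibre and calcium constraints are tight.
Solving gives x1 = 2.582, x3 = 0.7131.
Total cost: 1.47·2.582 + 0.31·0.7131 = 4.0166.

$4.02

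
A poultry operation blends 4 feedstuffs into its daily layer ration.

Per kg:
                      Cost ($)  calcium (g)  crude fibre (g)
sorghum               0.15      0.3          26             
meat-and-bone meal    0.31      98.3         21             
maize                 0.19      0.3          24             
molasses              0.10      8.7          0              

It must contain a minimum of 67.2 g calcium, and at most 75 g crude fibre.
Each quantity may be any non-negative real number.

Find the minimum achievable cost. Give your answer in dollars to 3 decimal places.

This is a linear program. Let x1 = kg of sorghum, x2 = kg of meat-and-bone meal, x3 = kg of maize, x4 = kg of molasses.
Minimize 0.15x1 + 0.31x2 + 0.19x3 + 0.1x4 s.t.:
  0.3x1 + 98.3x2 + 0.3x3 + 8.7x4 ≥ 67.2   (calcium)
  26x1 + 21x2 + 24x3 ≤ 75   (crude fibre)
  x1, x2, x3, x4 ≥ 0.
At the optimum only meat-and-bone meal is positive (sorghum, maize, molasses = 0). There the calcium constraint is tight.
That vertex is x2 = 0.6836.
Cost = 0.31·0.6836 = 0.21192.

$0.212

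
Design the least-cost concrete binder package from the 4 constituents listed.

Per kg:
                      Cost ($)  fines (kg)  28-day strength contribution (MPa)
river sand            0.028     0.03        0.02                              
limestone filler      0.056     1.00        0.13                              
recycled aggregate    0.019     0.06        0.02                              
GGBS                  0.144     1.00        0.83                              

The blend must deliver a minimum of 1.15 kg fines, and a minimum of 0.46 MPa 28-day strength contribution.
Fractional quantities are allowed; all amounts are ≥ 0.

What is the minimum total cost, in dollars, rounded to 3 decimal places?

$0.103

Let x1 = kg of river sand, x2 = kg of limestone filler, x3 = kg of recycled aggregate, x4 = kg of GGBS.
Minimize 0.028x1 + 0.056x2 + 0.019x3 + 0.144x4 s.t.:
  0.03x1 + 1x2 + 0.06x3 + 1x4 ≥ 1.15   (fines)
  0.02x1 + 0.13x2 + 0.02x3 + 0.83x4 ≥ 0.46   (28-day strength contribution)
  x1, x2, x3, x4 ≥ 0.
The optimal basis is {limestone filler, GGBS}; river sand, recycled aggregate drop out. There the fines and 28-day strength contribution constraints are tight.
Solving gives x2 = 0.7064, x4 = 0.4436.
Cost = 0.056·0.7064 + 0.144·0.4436 = 0.10344.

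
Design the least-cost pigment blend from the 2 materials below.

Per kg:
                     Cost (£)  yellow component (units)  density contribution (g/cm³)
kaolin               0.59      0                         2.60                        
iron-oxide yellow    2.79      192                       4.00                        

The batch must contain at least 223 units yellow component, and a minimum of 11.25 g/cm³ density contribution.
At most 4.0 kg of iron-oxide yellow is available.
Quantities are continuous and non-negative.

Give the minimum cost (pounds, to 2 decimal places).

Let x1 = kg of kaolin, x2 = kg of iron-oxide yellow.
min 0.59x1 + 2.79x2 with:
  192x2 ≥ 223   (yellow component)
  2.6x1 + 4x2 ≥ 11.25   (density contribution)
  x2 ≤ 4
  x1, x2 ≥ 0.
Both inputs are positive at the optimum. There the yellow component and density contribution constraints are tight.
Solving gives x1 = 2.54, x2 = 1.161.
Hence cost = 0.59·2.54 + 2.79·1.161 = £4.7378.

£4.74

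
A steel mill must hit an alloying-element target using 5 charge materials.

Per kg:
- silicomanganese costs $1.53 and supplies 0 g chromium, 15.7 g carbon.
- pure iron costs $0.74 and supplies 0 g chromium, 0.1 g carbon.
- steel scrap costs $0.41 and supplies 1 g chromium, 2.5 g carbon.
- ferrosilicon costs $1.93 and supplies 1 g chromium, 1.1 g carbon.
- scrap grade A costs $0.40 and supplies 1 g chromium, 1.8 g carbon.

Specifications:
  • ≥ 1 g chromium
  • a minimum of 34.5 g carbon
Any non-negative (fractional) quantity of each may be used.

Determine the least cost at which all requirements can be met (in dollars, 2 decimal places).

$3.53

This is a linear program. Let x1 = kg of silicomanganese, x2 = kg of pure iron, x3 = kg of steel scrap, x4 = kg of ferrosilicon, x5 = kg of scrap grade A.
min 1.53x1 + 0.74x2 + 0.41x3 + 1.93x4 + 0.4x5 subject to:
  1x3 + 1x4 + 1x5 ≥ 1   (chromium)
  15.7x1 + 0.1x2 + 2.5x3 + 1.1x4 + 1.8x5 ≥ 34.5   (carbon)
  x1, x2, x3, x4, x5 ≥ 0.
The optimal basis is {silicomanganese, steel scrap}; pure iron, ferrosilicon, scrap grade A drop out. There the chromium and carbon constraints are tight.
Solving gives x1 = 2.038, x3 = 1.
Cost = 1.53·2.038 + 0.41·1 = 3.5281.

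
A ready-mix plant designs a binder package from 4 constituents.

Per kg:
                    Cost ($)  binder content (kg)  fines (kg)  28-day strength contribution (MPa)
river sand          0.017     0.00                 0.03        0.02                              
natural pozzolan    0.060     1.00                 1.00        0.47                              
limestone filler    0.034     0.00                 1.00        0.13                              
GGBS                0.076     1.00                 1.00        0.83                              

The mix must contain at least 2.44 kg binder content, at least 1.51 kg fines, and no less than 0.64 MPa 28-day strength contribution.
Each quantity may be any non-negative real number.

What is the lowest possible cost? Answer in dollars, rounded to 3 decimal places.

Let x1 = kg of river sand, x2 = kg of natural pozzolan, x3 = kg of limestone filler, x4 = kg of GGBS.
Minimize 0.017x1 + 0.06x2 + 0.034x3 + 0.076x4 subject to:
  1x2 + 1x4 ≥ 2.44   (binder content)
  0.03x1 + 1x2 + 1x3 + 1x4 ≥ 1.51   (fines)
  0.02x1 + 0.47x2 + 0.13x3 + 0.83x4 ≥ 0.64   (28-day strength contribution)
  x1, x2, x3, x4 ≥ 0.
The minimum-cost mix takes nothing from river sand, limestone filler, GGBS — only natural pozzolan. There the binder content constraint is tight.
That vertex is x2 = 2.44.
Cost = 0.06·2.44 = 0.14640.

$0.146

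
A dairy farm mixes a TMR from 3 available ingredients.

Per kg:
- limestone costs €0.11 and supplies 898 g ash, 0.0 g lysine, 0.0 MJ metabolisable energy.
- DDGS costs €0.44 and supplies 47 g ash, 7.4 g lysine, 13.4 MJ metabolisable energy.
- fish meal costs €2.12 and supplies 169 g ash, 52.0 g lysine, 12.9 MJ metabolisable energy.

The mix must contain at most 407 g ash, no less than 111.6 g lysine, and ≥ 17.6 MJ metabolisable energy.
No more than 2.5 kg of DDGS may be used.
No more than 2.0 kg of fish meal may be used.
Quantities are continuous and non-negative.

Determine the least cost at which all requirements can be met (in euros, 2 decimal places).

€4.69

Let x1 = kg of limestone, x2 = kg of DDGS, x3 = kg of fish meal.
Minimise 0.11x1 + 0.44x2 + 2.12x3 subject to:
  898x1 + 47x2 + 169x3 ≤ 407   (ash)
  7.4x2 + 52x3 ≥ 111.6   (lysine)
  13.4x2 + 12.9x3 ≥ 17.6   (metabolisable energy)
  x2 ≤ 2.5
  x3 ≤ 2
  x1, x2, x3 ≥ 0.
The cheapest feasible vertex uses only DDGS, fish meal; limestone is not used. Binding constraints: lysine and the fish meal cap.
Optimal quantities: DDGS = 1.027 kg, fish meal = 2 kg.
Total cost: 0.44·1.027 + 2.12·2 = 4.6919.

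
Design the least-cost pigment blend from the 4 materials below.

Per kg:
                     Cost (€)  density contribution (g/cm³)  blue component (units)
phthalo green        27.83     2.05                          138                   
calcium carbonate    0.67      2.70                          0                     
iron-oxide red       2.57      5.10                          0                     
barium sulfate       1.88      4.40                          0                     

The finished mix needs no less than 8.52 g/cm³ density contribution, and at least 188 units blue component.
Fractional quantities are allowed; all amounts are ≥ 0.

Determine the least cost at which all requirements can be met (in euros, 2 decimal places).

€39.33

Set it up as a linear program. Let x1 = kg of phthalo green, x2 = kg of calcium carbonate, x3 = kg of iron-oxide red, x4 = kg of barium sulfate.
Minimize 27.83x1 + 0.67x2 + 2.57x3 + 1.88x4 with:
  2.05x1 + 2.7x2 + 5.1x3 + 4.4x4 ≥ 8.52   (density contribution)
  138x1 ≥ 188   (blue component)
  x1, x2, x3, x4 ≥ 0.
At the optimum only phthalo green, calcium carbonate are positive (iron-oxide red, barium sulfate = 0). The density contribution and blue component requirements are met with equality.
Solving gives x1 = 1.362, x2 = 2.121.
Hence cost = 27.83·1.362 + 0.67·2.121 = €39.3255.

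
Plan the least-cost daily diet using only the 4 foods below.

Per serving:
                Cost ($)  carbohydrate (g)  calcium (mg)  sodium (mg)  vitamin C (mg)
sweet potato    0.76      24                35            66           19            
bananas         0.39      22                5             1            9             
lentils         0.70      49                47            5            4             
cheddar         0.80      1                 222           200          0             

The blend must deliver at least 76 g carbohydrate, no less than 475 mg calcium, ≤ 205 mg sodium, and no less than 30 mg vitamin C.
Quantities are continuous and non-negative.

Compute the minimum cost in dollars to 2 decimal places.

Treat it as an LP. Let x1 = servings of sweet potato, x2 = servings of bananas, x3 = servings of lentils, x4 = servings of cheddar.
Minimize 0.76x1 + 0.39x2 + 0.7x3 + 0.8x4 subject to:
  24x1 + 22x2 + 49x3 + 1x4 ≥ 76   (carbohydrate)
  35x1 + 5x2 + 47x3 + 222x4 ≥ 475   (calcium)
  66x1 + 1x2 + 5x3 + 200x4 ≤ 205   (sodium)
  19x1 + 9x2 + 4x3 ≥ 30   (vitamin C)
  x1, x2, x3, x4 ≥ 0.
The minimum-cost mix takes nothing from sweet potato — only bananas, lentils, cheddar. There the calcium, sodium, vitamin C constraints are tight.
Solving gives x2 = 0.7097, x3 = 5.903, x4 = 0.8739.
Hence cost = 0.39·0.7097 + 0.7·5.903 + 0.8·0.8739 = $5.1080.

$5.11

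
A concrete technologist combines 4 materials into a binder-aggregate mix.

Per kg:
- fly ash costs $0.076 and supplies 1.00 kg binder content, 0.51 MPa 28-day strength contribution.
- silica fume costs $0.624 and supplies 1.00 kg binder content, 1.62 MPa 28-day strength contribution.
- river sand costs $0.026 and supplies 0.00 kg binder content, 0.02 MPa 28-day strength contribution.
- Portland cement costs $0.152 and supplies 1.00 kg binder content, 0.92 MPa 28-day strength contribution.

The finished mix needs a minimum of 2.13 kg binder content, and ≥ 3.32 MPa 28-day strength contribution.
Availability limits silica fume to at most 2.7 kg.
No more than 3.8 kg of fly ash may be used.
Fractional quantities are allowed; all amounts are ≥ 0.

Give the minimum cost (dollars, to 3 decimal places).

Set it up as a linear program. Let x1 = kg of fly ash, x2 = kg of silica fume, x3 = kg of river sand, x4 = kg of Portland cement.
Minimize 0.076x1 + 0.624x2 + 0.026x3 + 0.152x4 s.t.:
  1x1 + 1x2 + 1x4 ≥ 2.13   (binder content)
  0.51x1 + 1.62x2 + 0.02x3 + 0.92x4 ≥ 3.32   (28-day strength contribution)
  x2 ≤ 2.7
  x1 ≤ 3.8
  x1, x2, x3, x4 ≥ 0.
The optimal basis is {fly ash, Portland cement}; silica fume, river sand drop out. There the 28-day strength contribution and the fly ash cap constraints are tight.
That vertex is x1 = 3.8, x4 = 1.502.
Cost = 0.076·3.8 + 0.152·1.502 = 0.51710.

$0.517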